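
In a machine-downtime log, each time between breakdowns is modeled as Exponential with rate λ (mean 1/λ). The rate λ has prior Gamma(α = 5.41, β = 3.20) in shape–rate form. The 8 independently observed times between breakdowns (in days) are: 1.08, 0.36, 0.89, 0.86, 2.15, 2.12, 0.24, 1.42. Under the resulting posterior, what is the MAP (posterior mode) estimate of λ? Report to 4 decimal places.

With a Gamma(shape α, rate β) prior on the exponential rate λ, the posterior after n observations with total T = Σxᵢ is Gamma(α+n, β+T).
Sum of observations T = 9.12 days; n = 8.
Posterior: Gamma(5.41+8, 3.20+9.12) = Gamma(13.41, 12.32).
Mode = (α−1)/β = 1.0073.

1.0073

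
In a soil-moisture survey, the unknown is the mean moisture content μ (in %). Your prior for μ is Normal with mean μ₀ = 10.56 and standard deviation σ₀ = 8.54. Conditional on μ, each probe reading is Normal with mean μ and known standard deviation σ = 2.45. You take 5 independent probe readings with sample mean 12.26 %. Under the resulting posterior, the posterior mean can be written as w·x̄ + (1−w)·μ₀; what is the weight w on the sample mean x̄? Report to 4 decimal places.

0.9838

For Normal data with known variance σ², a Normal(μ₀, σ₀²) prior on μ is conjugate. Posterior precision = 1/σ₀² + n/σ²; posterior mean is the precision-weighted average of μ₀ and x̄.
σ₀² = 8.54² = 72.9316, σ² = 2.45² = 6.0025. Prior precision 1/σ₀² = 1/72.9316; data precision n/σ² = 5/6.0025.
w = (n/σ²)/(1/σ₀² + n/σ²) = n·σ₀²/(σ² + n·σ₀²) = 5·72.9316/(6.0025 + 5·72.9316) = 364.658/370.6605 = 0.9838.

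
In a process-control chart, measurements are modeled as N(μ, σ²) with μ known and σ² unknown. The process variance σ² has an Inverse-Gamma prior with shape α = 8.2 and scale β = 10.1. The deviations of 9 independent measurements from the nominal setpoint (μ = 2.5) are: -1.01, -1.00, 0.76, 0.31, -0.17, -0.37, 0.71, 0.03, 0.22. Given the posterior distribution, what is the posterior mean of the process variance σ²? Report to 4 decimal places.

1.0091

With known mean μ and an Inverse-Gamma(α, β) prior on σ², the Normal likelihood is conjugate: posterior is Inv-Gamma(α + n/2, β + Σ(xᵢ−μ)²/2).
Σ(xᵢ−μ)² = (-1.01)² + (-1.00)² + (0.76)² + (0.31)² + (-0.17)² + (-0.37)² + (0.71)² + (0.03)² + (0.22)² = 3.4130.
Posterior: Inv-Gamma(8.2 + 9/2, 10.1 + 3.4130/2) = Inv-Gamma(12.70, 11.80650).
E[σ²|data] = β/(α−1) = 11.80650/11.70 = 1.0091.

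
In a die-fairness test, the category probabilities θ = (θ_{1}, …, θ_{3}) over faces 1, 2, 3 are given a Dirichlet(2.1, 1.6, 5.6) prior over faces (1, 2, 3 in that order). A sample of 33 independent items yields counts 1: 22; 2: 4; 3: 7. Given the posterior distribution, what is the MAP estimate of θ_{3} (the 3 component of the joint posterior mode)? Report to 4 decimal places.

The Dirichlet prior is conjugate to the Multinomial likelihood: each posterior αⱼ = prior αⱼ + observed count nⱼ.
Posterior concentration: (24.1, 5.6, 12.6), total = 42.3.
Joint mode component: (α_{3}−1)/(Σα−K) = 11.6/39.3 = 0.2952.

0.2952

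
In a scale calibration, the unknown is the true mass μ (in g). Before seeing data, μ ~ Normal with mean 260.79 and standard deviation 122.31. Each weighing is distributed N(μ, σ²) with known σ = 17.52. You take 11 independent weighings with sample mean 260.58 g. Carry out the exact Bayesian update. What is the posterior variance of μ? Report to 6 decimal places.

27.852628

For Normal data with known variance σ², a Normal(μ₀, σ₀²) prior on μ is conjugate. Posterior precision = 1/σ₀² + n/σ²; posterior mean is the precision-weighted average of μ₀ and x̄.
σ₀² = 122.31² = 14959.7361, σ² = 17.52² = 306.9504; σ² + n·σ₀² = 306.9504 + 11·14959.7361 = 164864.0475.
Posterior precision = 1/σ₀² + n/σ² = 1/14959.7361 + 11/306.9504 = (σ² + n·σ₀²)/(σ₀²σ²) = 164864.0475/(14959.7361·306.9504); posterior variance σₙ² = σ₀²σ²/(σ² + n·σ₀²) = 14959.7361·306.9504/164864.0475 = 27.852628.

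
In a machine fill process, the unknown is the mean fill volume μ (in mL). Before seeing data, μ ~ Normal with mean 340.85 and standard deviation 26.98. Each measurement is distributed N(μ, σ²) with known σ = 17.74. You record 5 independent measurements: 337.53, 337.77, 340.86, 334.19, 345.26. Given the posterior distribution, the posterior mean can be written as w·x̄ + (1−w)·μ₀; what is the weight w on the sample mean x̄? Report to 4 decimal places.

For Normal data with known variance σ², a Normal(μ₀, σ₀²) prior on μ is conjugate. Posterior precision = 1/σ₀² + n/σ²; posterior mean is the precision-weighted average of μ₀ and x̄.
σ₀² = 26.98² = 727.9204, σ² = 17.74² = 314.7076. Prior precision 1/σ₀² = 1/727.9204; data precision n/σ² = 5/314.7076.
w = (n/σ²)/(1/σ₀² + n/σ²) = n·σ₀²/(σ² + n·σ₀²) = 5·727.9204/(314.7076 + 5·727.9204) = 3639.602/3954.3096 = 0.9204.

0.9204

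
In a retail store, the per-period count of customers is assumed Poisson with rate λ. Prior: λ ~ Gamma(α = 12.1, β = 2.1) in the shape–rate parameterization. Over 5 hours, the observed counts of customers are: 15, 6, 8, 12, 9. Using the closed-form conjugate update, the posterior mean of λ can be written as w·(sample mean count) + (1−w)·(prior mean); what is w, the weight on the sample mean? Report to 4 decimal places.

With a Gamma(shape α, rate β) prior, the Poisson likelihood is conjugate: the posterior is Gamma(α + ΣXᵢ, β + n).
Posterior mean = (α₀+S)/(β₀+n) = [n/(β₀+n)]·(S/n) + [β₀/(β₀+n)]·(α₀/β₀), so only n and β₀ enter the weight.
Weight on data w = n/(β₀+n) = 5/(2.1+5) = 5/7.1 = 0.7042.

0.7042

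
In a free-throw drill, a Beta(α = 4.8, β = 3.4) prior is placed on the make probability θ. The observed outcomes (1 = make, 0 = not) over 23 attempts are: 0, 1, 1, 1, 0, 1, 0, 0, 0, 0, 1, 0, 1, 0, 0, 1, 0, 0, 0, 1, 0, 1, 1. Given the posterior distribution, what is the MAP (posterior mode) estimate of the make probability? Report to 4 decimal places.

The Beta prior is conjugate to a Binomial/Bernoulli likelihood; the update adds successes to α and failures to β.
Posterior: Beta(α+k, β+n−k) = Beta(4.8+10, 3.4+13) = Beta(14.8, 16.4).
Mode of Beta(a,b) for a,b>1 is (a−1)/(a+b−2) = 13.8/29.2 = 0.4726.

0.4726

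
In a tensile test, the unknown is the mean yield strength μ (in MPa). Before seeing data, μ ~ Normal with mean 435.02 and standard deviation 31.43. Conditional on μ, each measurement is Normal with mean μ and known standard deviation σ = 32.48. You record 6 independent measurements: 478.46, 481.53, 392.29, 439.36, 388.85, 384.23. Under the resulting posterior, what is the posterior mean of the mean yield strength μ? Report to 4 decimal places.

For Normal data with known variance σ², a Normal(μ₀, σ₀²) prior on μ is conjugate. Posterior precision = 1/σ₀² + n/σ²; posterior mean is the precision-weighted average of μ₀ and x̄.
Σxᵢ = 478.46 + 481.53 + 392.29 + 439.36 + 388.85 + 384.23 = 2564.72, so n·x̄ = 2564.72.
σ₀² = 31.43² = 987.8449, σ² = 32.48² = 1054.9504; σ² + n·σ₀² = 1054.9504 + 6·987.8449 = 6982.0198.
Posterior mean = (μ₀/σ₀² + n·x̄/σ²)/(1/σ₀² + n/σ²) = (σ²·μ₀ + σ₀²·n·x̄)/(σ² + n·σ₀²) = (1054.9504·435.02 + 987.8449·2564.72)/6982.0198 = 2992470.094936/6982.0198 = 428.5966.

428.5966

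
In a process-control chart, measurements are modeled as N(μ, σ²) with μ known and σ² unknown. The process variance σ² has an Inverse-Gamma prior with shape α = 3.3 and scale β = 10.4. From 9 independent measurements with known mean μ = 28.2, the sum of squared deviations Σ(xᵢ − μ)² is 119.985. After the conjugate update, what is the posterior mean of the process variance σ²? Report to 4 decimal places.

With known mean μ and an Inverse-Gamma(α, β) prior on σ², the Normal likelihood is conjugate: posterior is Inv-Gamma(α + n/2, β + Σ(xᵢ−μ)²/2).
Posterior: Inv-Gamma(3.3 + 9/2, 10.4 + 119.985/2) = Inv-Gamma(7.80, 70.3925).
E[σ²|data] = β/(α−1) = 70.3925/6.80 = 10.3518.

10.3518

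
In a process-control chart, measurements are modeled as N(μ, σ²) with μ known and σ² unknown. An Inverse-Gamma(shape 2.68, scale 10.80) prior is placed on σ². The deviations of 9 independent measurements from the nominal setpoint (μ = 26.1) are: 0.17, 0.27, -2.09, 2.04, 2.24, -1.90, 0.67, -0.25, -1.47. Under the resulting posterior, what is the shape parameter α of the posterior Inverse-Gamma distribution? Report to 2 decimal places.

7.18

With known mean μ and an Inverse-Gamma(α, β) prior on σ², the Normal likelihood is conjugate: posterior is Inv-Gamma(α + n/2, β + Σ(xᵢ−μ)²/2).
Σ(xᵢ−μ)² = (0.17)² + (0.27)² + (-2.09)² + (2.04)² + (2.24)² + (-1.90)² + (0.67)² + (-0.25)² + (-1.47)² = 19.9314.
Posterior: Inv-Gamma(2.68 + 9/2, 10.80 + 19.9314/2) = Inv-Gamma(7.18, 20.76570).
Posterior α = 7.18.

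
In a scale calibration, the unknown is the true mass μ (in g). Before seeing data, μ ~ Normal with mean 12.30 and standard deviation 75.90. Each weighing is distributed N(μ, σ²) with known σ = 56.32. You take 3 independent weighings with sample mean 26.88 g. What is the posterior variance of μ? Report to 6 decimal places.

For Normal data with known variance σ², a Normal(μ₀, σ₀²) prior on μ is conjugate. Posterior precision = 1/σ₀² + n/σ²; posterior mean is the precision-weighted average of μ₀ and x̄.
σ₀² = 75.90² = 5760.81, σ² = 56.32² = 3171.9424; σ² + n·σ₀² = 3171.9424 + 3·5760.81 = 20454.3724.
Posterior precision = 1/σ₀² + n/σ² = 1/5760.81 + 3/3171.9424 = (σ² + n·σ₀²)/(σ₀²σ²) = 20454.3724/(5760.81·3171.9424); posterior variance σₙ² = σ₀²σ²/(σ² + n·σ₀²) = 5760.81·3171.9424/20454.3724 = 893.352147.

893.352147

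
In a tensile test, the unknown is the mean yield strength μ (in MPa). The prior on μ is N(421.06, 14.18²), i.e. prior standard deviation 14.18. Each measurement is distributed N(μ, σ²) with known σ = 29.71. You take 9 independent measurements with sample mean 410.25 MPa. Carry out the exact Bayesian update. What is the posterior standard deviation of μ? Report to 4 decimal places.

8.1192

For Normal data with known variance σ², a Normal(μ₀, σ₀²) prior on μ is conjugate. Posterior precision = 1/σ₀² + n/σ²; posterior mean is the precision-weighted average of μ₀ and x̄.
σ₀² = 14.18² = 201.0724, σ² = 29.71² = 882.6841; σ² + n·σ₀² = 882.6841 + 9·201.0724 = 2692.3357.
Posterior precision = 1/σ₀² + n/σ² = 1/201.0724 + 9/882.6841 = (σ² + n·σ₀²)/(σ₀²σ²) = 2692.3357/(201.0724·882.6841); posterior variance σₙ² = σ₀²σ²/(σ² + n·σ₀²) = 201.0724·882.6841/2692.3357 = 65.921724.
Posterior SD = √σₙ² = √(201.0724·882.6841/2692.3357) = 8.1192.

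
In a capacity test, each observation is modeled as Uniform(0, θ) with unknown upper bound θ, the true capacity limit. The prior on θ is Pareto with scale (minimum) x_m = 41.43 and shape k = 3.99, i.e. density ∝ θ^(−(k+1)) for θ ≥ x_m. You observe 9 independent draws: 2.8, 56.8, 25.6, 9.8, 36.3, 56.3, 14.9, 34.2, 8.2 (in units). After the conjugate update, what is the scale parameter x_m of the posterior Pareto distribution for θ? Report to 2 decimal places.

A Pareto(scale x_m, shape k) prior on the upper bound θ of Uniform(0, θ) is conjugate: posterior is Pareto(max(x_m, max xᵢ), k + n).
Sample maximum = 56.8; prior scale x_m = 41.43 → posterior scale = max = 56.80.
Posterior shape = 3.99 + 9 = 12.99.
Posterior scale x_m = 56.80.

56.80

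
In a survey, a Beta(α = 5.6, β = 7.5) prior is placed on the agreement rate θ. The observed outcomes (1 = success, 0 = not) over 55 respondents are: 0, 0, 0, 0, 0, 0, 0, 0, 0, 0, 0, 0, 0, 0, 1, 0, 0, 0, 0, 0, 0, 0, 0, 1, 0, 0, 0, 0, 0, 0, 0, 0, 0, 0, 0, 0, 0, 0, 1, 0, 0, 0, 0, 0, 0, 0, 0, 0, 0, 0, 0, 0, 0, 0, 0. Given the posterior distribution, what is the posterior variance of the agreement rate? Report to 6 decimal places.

The Beta prior is conjugate to a Binomial/Bernoulli likelihood; the update adds successes to α and failures to β.
Posterior: Beta(α+k, β+n−k) = Beta(5.6+3, 7.5+52) = Beta(8.6, 59.5).
Var = αβ/((α+β)²(α+β+1)) = 8.6·59.5/(68.1²·69.1) = 0.001597.

0.001597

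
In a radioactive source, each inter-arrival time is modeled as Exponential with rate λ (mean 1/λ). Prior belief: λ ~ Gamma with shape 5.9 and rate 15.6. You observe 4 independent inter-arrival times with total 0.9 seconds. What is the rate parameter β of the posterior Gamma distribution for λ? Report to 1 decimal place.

With a Gamma(shape α, rate β) prior on the exponential rate λ, the posterior after n observations with total T = Σxᵢ is Gamma(α+n, β+T).
Posterior: Gamma(5.9+4, 15.6+0.9) = Gamma(9.9, 16.5).
Posterior β = 16.5.

16.5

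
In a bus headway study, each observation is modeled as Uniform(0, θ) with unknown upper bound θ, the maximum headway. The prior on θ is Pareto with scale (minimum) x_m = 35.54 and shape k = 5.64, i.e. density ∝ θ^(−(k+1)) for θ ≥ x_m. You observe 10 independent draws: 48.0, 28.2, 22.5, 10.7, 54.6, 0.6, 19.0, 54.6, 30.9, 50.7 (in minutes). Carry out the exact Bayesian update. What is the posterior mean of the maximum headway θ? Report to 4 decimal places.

A Pareto(scale x_m, shape k) prior on the upper bound θ of Uniform(0, θ) is conjugate: posterior is Pareto(max(x_m, max xᵢ), k + n).
Sample maximum = 54.6; prior scale x_m = 35.54 → posterior scale = max = 54.60.
Posterior shape = 5.64 + 10 = 15.64.
E[θ|data] = k·x_m/(k−1) = 15.64·54.60/14.64 = 58.3295.

58.3295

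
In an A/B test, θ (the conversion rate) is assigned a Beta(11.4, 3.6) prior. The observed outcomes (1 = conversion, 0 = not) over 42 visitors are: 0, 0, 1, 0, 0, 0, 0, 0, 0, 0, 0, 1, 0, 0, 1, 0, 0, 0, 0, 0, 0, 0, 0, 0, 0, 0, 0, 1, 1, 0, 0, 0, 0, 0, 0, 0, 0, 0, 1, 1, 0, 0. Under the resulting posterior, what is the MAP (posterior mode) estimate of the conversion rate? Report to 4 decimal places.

0.3164

The Beta prior is conjugate to a Binomial/Bernoulli likelihood; the update adds successes to α and failures to β.
Posterior: Beta(α+k, β+n−k) = Beta(11.4+7, 3.6+35) = Beta(18.4, 38.6).
Mode of Beta(a,b) for a,b>1 is (a−1)/(a+b−2) = 17.4/55.0 = 0.3164.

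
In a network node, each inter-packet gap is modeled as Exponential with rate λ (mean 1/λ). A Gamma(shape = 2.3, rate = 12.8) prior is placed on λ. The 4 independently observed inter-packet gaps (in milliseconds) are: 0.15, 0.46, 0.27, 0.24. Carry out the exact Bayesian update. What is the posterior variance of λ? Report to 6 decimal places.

0.032513

With a Gamma(shape α, rate β) prior on the exponential rate λ, the posterior after n observations with total T = Σxᵢ is Gamma(α+n, β+T).
Sum of observations T = 1.12 milliseconds; n = 4.
Posterior: Gamma(2.3+4, 12.8+1.12) = Gamma(6.3, 13.92).
Var = α/β² = 0.032513.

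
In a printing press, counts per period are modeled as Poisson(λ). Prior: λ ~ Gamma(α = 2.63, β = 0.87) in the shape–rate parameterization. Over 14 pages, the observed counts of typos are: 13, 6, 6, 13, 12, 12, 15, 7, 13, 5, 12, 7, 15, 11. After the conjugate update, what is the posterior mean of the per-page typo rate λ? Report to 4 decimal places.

With a Gamma(shape α, rate β) prior, the Poisson likelihood is conjugate: the posterior is Gamma(α + ΣXᵢ, β + n).
Sum of counts S = 147 over n = 14 pages.
Posterior: Gamma(α+S, β+n) = Gamma(2.63+147, 0.87+14) = Gamma(149.63, 14.87).
Posterior mean = α/β = 149.63/14.87 = 10.0625.

10.0625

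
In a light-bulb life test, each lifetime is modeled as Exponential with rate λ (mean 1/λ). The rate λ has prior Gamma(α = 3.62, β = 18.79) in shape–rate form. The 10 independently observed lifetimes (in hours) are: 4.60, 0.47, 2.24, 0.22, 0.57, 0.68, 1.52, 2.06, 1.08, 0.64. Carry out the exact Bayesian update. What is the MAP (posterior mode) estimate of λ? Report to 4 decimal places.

With a Gamma(shape α, rate β) prior on the exponential rate λ, the posterior after n observations with total T = Σxᵢ is Gamma(α+n, β+T).
Sum of observations T = 14.08 hours; n = 10.
Posterior: Gamma(3.62+10, 18.79+14.08) = Gamma(13.62, 32.87).
Mode = (α−1)/β = 0.3839.

0.3839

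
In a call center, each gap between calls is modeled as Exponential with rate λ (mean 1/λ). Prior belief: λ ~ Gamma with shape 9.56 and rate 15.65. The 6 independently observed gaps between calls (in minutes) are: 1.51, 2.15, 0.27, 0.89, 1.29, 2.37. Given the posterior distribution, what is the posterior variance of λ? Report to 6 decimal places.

0.026724

With a Gamma(shape α, rate β) prior on the exponential rate λ, the posterior after n observations with total T = Σxᵢ is Gamma(α+n, β+T).
Sum of observations T = 8.48 minutes; n = 6.
Posterior: Gamma(9.56+6, 15.65+8.48) = Gamma(15.56, 24.13).
Var = α/β² = 0.026724.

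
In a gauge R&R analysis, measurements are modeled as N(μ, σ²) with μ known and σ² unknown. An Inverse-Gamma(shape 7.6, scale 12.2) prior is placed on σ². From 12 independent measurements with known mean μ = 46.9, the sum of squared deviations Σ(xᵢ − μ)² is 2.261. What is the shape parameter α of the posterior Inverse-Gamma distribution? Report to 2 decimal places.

13.60

With known mean μ and an Inverse-Gamma(α, β) prior on σ², the Normal likelihood is conjugate: posterior is Inv-Gamma(α + n/2, β + Σ(xᵢ−μ)²/2).
Posterior: Inv-Gamma(7.6 + 12/2, 12.2 + 2.261/2) = Inv-Gamma(13.60, 13.3305).
Posterior α = 13.60.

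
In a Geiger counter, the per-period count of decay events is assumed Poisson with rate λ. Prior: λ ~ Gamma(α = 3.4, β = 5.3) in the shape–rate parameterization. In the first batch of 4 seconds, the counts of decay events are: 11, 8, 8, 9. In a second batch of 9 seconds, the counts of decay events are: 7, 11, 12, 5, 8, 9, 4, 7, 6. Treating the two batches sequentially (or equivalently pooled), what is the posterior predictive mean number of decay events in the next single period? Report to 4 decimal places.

With a Gamma(shape α, rate β) prior, the Poisson likelihood is conjugate: the posterior is Gamma(α + ΣXᵢ, β + n).
Batch 1: sum of counts S = 36 over n = 4 seconds.
After batch 1: Gamma(α+S, β+n) = Gamma(3.4+36, 5.3+4) = Gamma(39.4, 9.3).
Batch 2: sum of counts S = 69 over n = 9 seconds.
After batch 2: Gamma(α+S, β+n) = Gamma(39.4+69, 9.3+9) = Gamma(108.4, 18.3).
The predictive distribution for one future period is NegBinom with mean α/β = 5.9235.

5.9235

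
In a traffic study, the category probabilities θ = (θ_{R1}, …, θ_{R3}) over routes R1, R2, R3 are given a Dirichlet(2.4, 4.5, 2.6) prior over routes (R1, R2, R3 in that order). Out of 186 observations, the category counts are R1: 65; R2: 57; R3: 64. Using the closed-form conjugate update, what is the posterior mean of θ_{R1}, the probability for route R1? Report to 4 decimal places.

The Dirichlet prior is conjugate to the Multinomial likelihood: each posterior αⱼ = prior αⱼ + observed count nⱼ.
Posterior concentration: (67.4, 61.5, 66.6), total = 195.5.
E[θ_{R1}|data] = α_{R1}/Σα = 67.4/195.5 = 0.3448.

0.3448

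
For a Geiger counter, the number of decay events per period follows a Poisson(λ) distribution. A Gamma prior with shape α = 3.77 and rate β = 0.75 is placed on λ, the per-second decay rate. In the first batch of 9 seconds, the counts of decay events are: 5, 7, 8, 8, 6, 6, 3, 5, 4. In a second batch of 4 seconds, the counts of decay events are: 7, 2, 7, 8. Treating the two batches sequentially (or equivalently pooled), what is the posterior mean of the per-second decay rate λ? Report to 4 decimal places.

With a Gamma(shape α, rate β) prior, the Poisson likelihood is conjugate: the posterior is Gamma(α + ΣXᵢ, β + n).
Batch 1: sum of counts S = 52 over n = 9 seconds.
After batch 1: Gamma(α+S, β+n) = Gamma(3.77+52, 0.75+9) = Gamma(55.77, 9.75).
Batch 2: sum of counts S = 24 over n = 4 seconds.
After batch 2: Gamma(α+S, β+n) = Gamma(55.77+24, 9.75+4) = Gamma(79.77, 13.75).
Posterior mean = α/β = 79.77/13.75 = 5.8015.

5.8015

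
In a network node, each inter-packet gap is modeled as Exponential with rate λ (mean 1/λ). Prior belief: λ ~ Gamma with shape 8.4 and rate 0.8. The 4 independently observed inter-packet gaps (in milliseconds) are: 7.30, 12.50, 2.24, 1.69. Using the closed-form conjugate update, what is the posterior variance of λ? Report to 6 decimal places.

0.020608

With a Gamma(shape α, rate β) prior on the exponential rate λ, the posterior after n observations with total T = Σxᵢ is Gamma(α+n, β+T).
Sum of observations T = 23.73 milliseconds; n = 4.
Posterior: Gamma(8.4+4, 0.8+23.73) = Gamma(12.4, 24.53).
Var = α/β² = 0.020608.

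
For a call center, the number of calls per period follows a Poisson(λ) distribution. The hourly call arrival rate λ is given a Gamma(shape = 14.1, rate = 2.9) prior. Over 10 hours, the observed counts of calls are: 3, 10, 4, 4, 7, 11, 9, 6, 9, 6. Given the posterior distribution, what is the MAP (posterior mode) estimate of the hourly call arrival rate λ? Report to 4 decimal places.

6.3643

With a Gamma(shape α, rate β) prior, the Poisson likelihood is conjugate: the posterior is Gamma(α + ΣXᵢ, β + n).
Sum of counts S = 69 over n = 10 hours.
Posterior: Gamma(α+S, β+n) = Gamma(14.1+69, 2.9+10) = Gamma(83.1, 12.9).
Mode of Gamma(α,β) for α≥1 is (α−1)/β = 82.1/12.9 = 6.3643.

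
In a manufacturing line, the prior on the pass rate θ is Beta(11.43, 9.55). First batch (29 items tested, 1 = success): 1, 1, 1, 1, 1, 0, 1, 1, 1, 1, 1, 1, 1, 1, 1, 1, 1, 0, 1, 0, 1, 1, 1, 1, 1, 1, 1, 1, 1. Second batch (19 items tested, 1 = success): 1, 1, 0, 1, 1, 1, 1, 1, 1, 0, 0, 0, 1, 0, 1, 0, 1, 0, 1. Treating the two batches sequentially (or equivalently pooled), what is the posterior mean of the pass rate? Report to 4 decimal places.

The Beta prior is conjugate to a Binomial/Bernoulli likelihood; the update adds successes to α and failures to β.
After batch 1: Beta(11.43+26, 9.55+3) = Beta(37.43, 12.55).
After batch 2: Beta(37.43+12, 12.55+7) = Beta(49.43, 19.55).
Posterior mean = α/(α+β) = 49.43/68.98 = 0.7166.

0.7166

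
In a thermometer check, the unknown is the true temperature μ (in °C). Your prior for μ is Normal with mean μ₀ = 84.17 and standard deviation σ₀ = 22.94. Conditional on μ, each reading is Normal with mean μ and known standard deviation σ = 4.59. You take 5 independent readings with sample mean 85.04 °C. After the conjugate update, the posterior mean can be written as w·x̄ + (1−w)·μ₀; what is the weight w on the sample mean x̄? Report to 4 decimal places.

For Normal data with known variance σ², a Normal(μ₀, σ₀²) prior on μ is conjugate. Posterior precision = 1/σ₀² + n/σ²; posterior mean is the precision-weighted average of μ₀ and x̄.
σ₀² = 22.94² = 526.2436, σ² = 4.59² = 21.0681. Prior precision 1/σ₀² = 1/526.2436; data precision n/σ² = 5/21.0681.
w = (n/σ²)/(1/σ₀² + n/σ²) = n·σ₀²/(σ² + n·σ₀²) = 5·526.2436/(21.0681 + 5·526.2436) = 2631.218/2652.2861 = 0.9921.

0.9921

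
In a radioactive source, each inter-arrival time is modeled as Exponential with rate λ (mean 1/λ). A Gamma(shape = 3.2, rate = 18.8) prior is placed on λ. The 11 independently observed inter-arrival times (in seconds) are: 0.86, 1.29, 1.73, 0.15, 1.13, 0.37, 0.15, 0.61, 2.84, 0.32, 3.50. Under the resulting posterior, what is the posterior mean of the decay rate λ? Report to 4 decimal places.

0.4472

With a Gamma(shape α, rate β) prior on the exponential rate λ, the posterior after n observations with total T = Σxᵢ is Gamma(α+n, β+T).
Sum of observations T = 12.95 seconds; n = 11.
Posterior: Gamma(3.2+11, 18.8+12.95) = Gamma(14.2, 31.75).
Posterior mean of λ = α/β = 14.2/31.75 = 0.4472.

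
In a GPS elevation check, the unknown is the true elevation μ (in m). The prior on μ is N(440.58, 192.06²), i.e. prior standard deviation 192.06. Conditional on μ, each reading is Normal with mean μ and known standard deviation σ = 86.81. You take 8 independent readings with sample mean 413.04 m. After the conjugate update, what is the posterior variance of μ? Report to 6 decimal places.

For Normal data with known variance σ², a Normal(μ₀, σ₀²) prior on μ is conjugate. Posterior precision = 1/σ₀² + n/σ²; posterior mean is the precision-weighted average of μ₀ and x̄.
σ₀² = 192.06² = 36887.0436, σ² = 86.81² = 7535.9761; σ² + n·σ₀² = 7535.9761 + 8·36887.0436 = 302632.3249.
Posterior precision = 1/σ₀² + n/σ² = 1/36887.0436 + 8/7535.9761 = (σ² + n·σ₀²)/(σ₀²σ²) = 302632.3249/(36887.0436·7535.9761); posterior variance σₙ² = σ₀²σ²/(σ² + n·σ₀²) = 36887.0436·7535.9761/302632.3249 = 918.539945.

918.539945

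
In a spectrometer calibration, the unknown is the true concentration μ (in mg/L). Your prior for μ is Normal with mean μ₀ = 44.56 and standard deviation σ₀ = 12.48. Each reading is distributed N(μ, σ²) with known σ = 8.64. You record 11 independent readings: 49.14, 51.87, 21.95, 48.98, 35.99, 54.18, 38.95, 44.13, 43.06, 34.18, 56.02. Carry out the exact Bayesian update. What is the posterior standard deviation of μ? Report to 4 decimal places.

2.5501

For Normal data with known variance σ², a Normal(μ₀, σ₀²) prior on μ is conjugate. Posterior precision = 1/σ₀² + n/σ²; posterior mean is the precision-weighted average of μ₀ and x̄.
σ₀² = 12.48² = 155.7504, σ² = 8.64² = 74.6496; σ² + n·σ₀² = 74.6496 + 11·155.7504 = 1787.904.
Posterior precision = 1/σ₀² + n/σ² = 1/155.7504 + 11/74.6496 = (σ² + n·σ₀²)/(σ₀²σ²) = 1787.904/(155.7504·74.6496); posterior variance σₙ² = σ₀²σ²/(σ² + n·σ₀²) = 155.7504·74.6496/1787.904 = 6.502981.
Posterior SD = √σₙ² = √(155.7504·74.6496/1787.904) = 2.5501.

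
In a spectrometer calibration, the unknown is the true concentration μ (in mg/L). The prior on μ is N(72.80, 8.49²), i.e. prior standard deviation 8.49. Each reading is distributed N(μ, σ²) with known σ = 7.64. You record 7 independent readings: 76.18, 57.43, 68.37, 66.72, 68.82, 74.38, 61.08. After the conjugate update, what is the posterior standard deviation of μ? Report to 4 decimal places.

For Normal data with known variance σ², a Normal(μ₀, σ₀²) prior on μ is conjugate. Posterior precision = 1/σ₀² + n/σ²; posterior mean is the precision-weighted average of μ₀ and x̄.
σ₀² = 8.49² = 72.0801, σ² = 7.64² = 58.3696; σ² + n·σ₀² = 58.3696 + 7·72.0801 = 562.9303.
Posterior precision = 1/σ₀² + n/σ² = 1/72.0801 + 7/58.3696 = (σ² + n·σ₀²)/(σ₀²σ²) = 562.9303/(72.0801·58.3696); posterior variance σₙ² = σ₀²σ²/(σ² + n·σ₀²) = 72.0801·58.3696/562.9303 = 7.473903.
Posterior SD = √σₙ² = √(72.0801·58.3696/562.9303) = 2.7338.

2.7338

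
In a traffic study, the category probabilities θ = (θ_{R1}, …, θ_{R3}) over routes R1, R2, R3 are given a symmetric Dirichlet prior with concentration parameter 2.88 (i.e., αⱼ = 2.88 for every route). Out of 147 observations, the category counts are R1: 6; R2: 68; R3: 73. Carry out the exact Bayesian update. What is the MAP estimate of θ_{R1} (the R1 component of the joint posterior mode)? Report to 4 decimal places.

The Dirichlet prior is conjugate to the Multinomial likelihood: each posterior αⱼ = prior αⱼ + observed count nⱼ.
Posterior concentration: (8.88, 70.88, 75.88), total = 155.64.
Joint mode component: (α_{R1}−1)/(Σα−K) = 7.88/152.64 = 0.0516.

0.0516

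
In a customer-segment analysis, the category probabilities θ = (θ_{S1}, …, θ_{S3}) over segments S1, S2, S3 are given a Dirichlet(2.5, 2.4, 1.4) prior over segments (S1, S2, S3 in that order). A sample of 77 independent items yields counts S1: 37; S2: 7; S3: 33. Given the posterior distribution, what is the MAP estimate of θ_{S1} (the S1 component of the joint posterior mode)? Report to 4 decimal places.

The Dirichlet prior is conjugate to the Multinomial likelihood: each posterior αⱼ = prior αⱼ + observed count nⱼ.
Posterior concentration: (39.5, 9.4, 34.4), total = 83.3.
Joint mode component: (α_{S1}−1)/(Σα−K) = 38.5/80.3 = 0.4795.

0.4795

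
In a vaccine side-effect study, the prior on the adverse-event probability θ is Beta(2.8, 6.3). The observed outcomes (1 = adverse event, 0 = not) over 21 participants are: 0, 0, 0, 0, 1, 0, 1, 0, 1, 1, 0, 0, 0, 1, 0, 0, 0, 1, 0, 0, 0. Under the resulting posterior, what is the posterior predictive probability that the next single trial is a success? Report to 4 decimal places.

The Beta prior is conjugate to a Binomial/Bernoulli likelihood; the update adds successes to α and failures to β.
Posterior: Beta(α+k, β+n−k) = Beta(2.8+6, 6.3+15) = Beta(8.8, 21.3).
For a single future Bernoulli trial, P(success | data) = α/(α+β) = 0.2924.

0.2924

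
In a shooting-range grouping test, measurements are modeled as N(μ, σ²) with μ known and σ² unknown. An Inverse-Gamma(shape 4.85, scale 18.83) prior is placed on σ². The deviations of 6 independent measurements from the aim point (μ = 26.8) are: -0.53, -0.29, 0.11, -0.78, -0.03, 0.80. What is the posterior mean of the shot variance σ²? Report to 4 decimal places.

With known mean μ and an Inverse-Gamma(α, β) prior on σ², the Normal likelihood is conjugate: posterior is Inv-Gamma(α + n/2, β + Σ(xᵢ−μ)²/2).
Σ(xᵢ−μ)² = (-0.53)² + (-0.29)² + (0.11)² + (-0.78)² + (-0.03)² + (0.80)² = 1.6264.
Posterior: Inv-Gamma(4.85 + 6/2, 18.83 + 1.6264/2) = Inv-Gamma(7.85, 19.64320).
E[σ²|data] = β/(α−1) = 19.64320/6.85 = 2.8676.

2.8676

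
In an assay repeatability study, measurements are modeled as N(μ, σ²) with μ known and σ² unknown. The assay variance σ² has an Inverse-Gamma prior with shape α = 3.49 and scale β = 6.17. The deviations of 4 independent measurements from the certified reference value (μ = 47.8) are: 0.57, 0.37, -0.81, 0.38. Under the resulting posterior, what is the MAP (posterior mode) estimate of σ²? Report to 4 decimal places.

1.0479

With known mean μ and an Inverse-Gamma(α, β) prior on σ², the Normal likelihood is conjugate: posterior is Inv-Gamma(α + n/2, β + Σ(xᵢ−μ)²/2).
Σ(xᵢ−μ)² = (0.57)² + (0.37)² + (-0.81)² + (0.38)² = 1.2623.
Posterior: Inv-Gamma(3.49 + 4/2, 6.17 + 1.2623/2) = Inv-Gamma(5.49, 6.80115).
Mode = β/(α+1) = 6.80115/6.49 = 1.0479.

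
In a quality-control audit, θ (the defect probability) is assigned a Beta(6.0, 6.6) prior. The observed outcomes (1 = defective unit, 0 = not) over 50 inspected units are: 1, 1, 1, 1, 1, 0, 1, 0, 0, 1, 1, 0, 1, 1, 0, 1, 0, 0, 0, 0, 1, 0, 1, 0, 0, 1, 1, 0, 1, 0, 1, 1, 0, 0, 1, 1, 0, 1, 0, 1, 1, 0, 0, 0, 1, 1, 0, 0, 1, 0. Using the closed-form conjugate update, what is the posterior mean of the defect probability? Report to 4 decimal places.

0.5112

The Beta prior is conjugate to a Binomial/Bernoulli likelihood; the update adds successes to α and failures to β.
Posterior: Beta(α+k, β+n−k) = Beta(6.0+26, 6.6+24) = Beta(32.0, 30.6).
Posterior mean = α/(α+β) = 32.0/62.6 = 0.5112.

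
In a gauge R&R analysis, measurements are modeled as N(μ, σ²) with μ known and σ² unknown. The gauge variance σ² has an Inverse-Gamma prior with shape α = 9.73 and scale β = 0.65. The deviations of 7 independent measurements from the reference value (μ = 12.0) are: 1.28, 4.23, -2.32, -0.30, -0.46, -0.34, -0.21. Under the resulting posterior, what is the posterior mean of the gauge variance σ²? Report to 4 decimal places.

1.0906

With known mean μ and an Inverse-Gamma(α, β) prior on σ², the Normal likelihood is conjugate: posterior is Inv-Gamma(α + n/2, β + Σ(xᵢ−μ)²/2).
Σ(xᵢ−μ)² = (1.28)² + (4.23)² + (-2.32)² + (-0.30)² + (-0.46)² + (-0.34)² + (-0.21)² = 25.3750.
Posterior: Inv-Gamma(9.73 + 7/2, 0.65 + 25.3750/2) = Inv-Gamma(13.23, 13.33750).
E[σ²|data] = β/(α−1) = 13.33750/12.23 = 1.0906.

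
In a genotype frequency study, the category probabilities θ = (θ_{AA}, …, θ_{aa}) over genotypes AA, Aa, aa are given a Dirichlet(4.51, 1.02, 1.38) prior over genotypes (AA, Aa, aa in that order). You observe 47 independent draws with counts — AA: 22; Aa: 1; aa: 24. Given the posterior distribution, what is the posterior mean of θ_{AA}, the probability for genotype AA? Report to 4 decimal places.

0.4917

The Dirichlet prior is conjugate to the Multinomial likelihood: each posterior αⱼ = prior αⱼ + observed count nⱼ.
Posterior concentration: (26.51, 2.02, 25.38), total = 53.91.
E[θ_{AA}|data] = α_{AA}/Σα = 26.51/53.91 = 0.4917.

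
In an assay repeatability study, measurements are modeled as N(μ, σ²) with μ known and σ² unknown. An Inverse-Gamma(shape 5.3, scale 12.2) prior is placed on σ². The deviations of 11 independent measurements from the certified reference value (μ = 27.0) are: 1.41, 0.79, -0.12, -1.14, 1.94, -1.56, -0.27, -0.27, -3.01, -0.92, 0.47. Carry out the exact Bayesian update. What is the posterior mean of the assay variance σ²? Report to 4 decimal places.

2.2855

With known mean μ and an Inverse-Gamma(α, β) prior on σ², the Normal likelihood is conjugate: posterior is Inv-Gamma(α + n/2, β + Σ(xᵢ−μ)²/2).
Σ(xᵢ−μ)² = (1.41)² + (0.79)² + (-0.12)² + (-1.14)² + (1.94)² + (-1.56)² + (-0.27)² + (-0.27)² + (-3.01)² + (-0.92)² + (0.47)² = 20.3966.
Posterior: Inv-Gamma(5.3 + 11/2, 12.2 + 20.3966/2) = Inv-Gamma(10.80, 22.39830).
E[σ²|data] = β/(α−1) = 22.39830/9.80 = 2.2855.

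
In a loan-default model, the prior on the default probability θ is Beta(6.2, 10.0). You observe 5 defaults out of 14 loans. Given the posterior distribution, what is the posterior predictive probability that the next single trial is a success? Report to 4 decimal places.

0.3709

The Beta prior is conjugate to a Binomial/Bernoulli likelihood; the update adds successes to α and failures to β.
Posterior: Beta(α+k, β+n−k) = Beta(6.2+5, 10.0+9) = Beta(11.2, 19.0).
For a single future Bernoulli trial, P(success | data) = α/(α+β) = 0.3709.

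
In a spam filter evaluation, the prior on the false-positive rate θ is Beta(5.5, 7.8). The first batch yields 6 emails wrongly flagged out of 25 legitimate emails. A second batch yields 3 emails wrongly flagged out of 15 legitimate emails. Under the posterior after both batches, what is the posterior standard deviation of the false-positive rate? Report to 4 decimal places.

The Beta prior is conjugate to a Binomial/Bernoulli likelihood; the update adds successes to α and failures to β.
After batch 1: Beta(5.5+6, 7.8+19) = Beta(11.5, 26.8).
After batch 2: Beta(11.5+3, 26.8+12) = Beta(14.5, 38.8).
Var = αβ/((α+β)²(α+β+1)) = 14.5·38.8/(53.3²·54.3) = 0.00364708; SD = √0.00364708 = 0.0604.

0.0604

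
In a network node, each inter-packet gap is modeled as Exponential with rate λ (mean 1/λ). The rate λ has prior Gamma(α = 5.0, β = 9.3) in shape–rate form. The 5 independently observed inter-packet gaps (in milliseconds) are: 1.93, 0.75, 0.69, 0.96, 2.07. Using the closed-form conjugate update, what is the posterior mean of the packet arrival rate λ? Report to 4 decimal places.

With a Gamma(shape α, rate β) prior on the exponential rate λ, the posterior after n observations with total T = Σxᵢ is Gamma(α+n, β+T).
Sum of observations T = 6.40 milliseconds; n = 5.
Posterior: Gamma(5.0+5, 9.3+6.40) = Gamma(10.0, 15.70).
Posterior mean of λ = α/β = 10.0/15.70 = 0.6369.

0.6369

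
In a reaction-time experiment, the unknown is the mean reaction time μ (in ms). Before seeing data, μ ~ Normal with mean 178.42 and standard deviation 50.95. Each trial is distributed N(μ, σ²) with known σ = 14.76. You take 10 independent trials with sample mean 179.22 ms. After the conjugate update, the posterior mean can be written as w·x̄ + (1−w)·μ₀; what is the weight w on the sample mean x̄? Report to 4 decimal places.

For Normal data with known variance σ², a Normal(μ₀, σ₀²) prior on μ is conjugate. Posterior precision = 1/σ₀² + n/σ²; posterior mean is the precision-weighted average of μ₀ and x̄.
σ₀² = 50.95² = 2595.9025, σ² = 14.76² = 217.8576. Prior precision 1/σ₀² = 1/2595.9025; data precision n/σ² = 10/217.8576.
w = (n/σ²)/(1/σ₀² + n/σ²) = n·σ₀²/(σ² + n·σ₀²) = 10·2595.9025/(217.8576 + 10·2595.9025) = 25959.025/26176.8826 = 0.9917.

0.9917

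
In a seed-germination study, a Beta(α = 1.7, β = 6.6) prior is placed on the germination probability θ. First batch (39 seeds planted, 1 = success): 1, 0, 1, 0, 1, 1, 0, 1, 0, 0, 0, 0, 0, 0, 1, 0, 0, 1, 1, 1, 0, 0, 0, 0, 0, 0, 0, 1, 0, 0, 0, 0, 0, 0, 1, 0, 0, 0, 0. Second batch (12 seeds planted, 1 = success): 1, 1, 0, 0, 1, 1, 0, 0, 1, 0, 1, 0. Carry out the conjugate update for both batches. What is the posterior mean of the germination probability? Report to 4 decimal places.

The Beta prior is conjugate to a Binomial/Bernoulli likelihood; the update adds successes to α and failures to β.
After batch 1: Beta(1.7+11, 6.6+28) = Beta(12.7, 34.6).
After batch 2: Beta(12.7+6, 34.6+6) = Beta(18.7, 40.6).
Posterior mean = α/(α+β) = 18.7/59.3 = 0.3153.

0.3153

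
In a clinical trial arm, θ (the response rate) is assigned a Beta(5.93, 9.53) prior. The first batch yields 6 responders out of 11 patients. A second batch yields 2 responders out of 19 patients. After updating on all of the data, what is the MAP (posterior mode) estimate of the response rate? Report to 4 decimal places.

The Beta prior is conjugate to a Binomial/Bernoulli likelihood; the update adds successes to α and failures to β.
After batch 1: Beta(5.93+6, 9.53+5) = Beta(11.93, 14.53).
After batch 2: Beta(11.93+2, 14.53+17) = Beta(13.93, 31.53).
Mode of Beta(a,b) for a,b>1 is (a−1)/(a+b−2) = 12.93/43.46 = 0.2975.

0.2975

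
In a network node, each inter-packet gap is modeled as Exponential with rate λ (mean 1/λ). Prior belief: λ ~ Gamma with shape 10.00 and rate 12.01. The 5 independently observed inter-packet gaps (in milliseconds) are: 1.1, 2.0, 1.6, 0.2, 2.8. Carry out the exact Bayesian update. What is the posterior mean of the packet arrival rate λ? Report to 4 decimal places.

0.7610

With a Gamma(shape α, rate β) prior on the exponential rate λ, the posterior after n observations with total T = Σxᵢ is Gamma(α+n, β+T).
Sum of observations T = 7.7 milliseconds; n = 5.
Posterior: Gamma(10.00+5, 12.01+7.7) = Gamma(15.00, 19.71).
Posterior mean of λ = α/β = 15.00/19.71 = 0.7610.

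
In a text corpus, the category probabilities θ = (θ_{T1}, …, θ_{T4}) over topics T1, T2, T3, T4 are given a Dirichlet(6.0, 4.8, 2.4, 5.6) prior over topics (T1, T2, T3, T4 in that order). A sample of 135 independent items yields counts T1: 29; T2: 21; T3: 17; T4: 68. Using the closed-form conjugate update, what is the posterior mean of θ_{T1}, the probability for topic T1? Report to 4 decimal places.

0.2276

The Dirichlet prior is conjugate to the Multinomial likelihood: each posterior αⱼ = prior αⱼ + observed count nⱼ.
Posterior concentration: (35.0, 25.8, 19.4, 73.6), total = 153.8.
E[θ_{T1}|data] = α_{T1}/Σα = 35.0/153.8 = 0.2276.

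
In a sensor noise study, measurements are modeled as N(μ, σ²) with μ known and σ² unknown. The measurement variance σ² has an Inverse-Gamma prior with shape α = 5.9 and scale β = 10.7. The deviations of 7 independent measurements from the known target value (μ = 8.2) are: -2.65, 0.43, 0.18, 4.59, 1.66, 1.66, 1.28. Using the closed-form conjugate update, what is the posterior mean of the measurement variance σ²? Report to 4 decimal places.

With known mean μ and an Inverse-Gamma(α, β) prior on σ², the Normal likelihood is conjugate: posterior is Inv-Gamma(α + n/2, β + Σ(xᵢ−μ)²/2).
Σ(xᵢ−μ)² = (-2.65)² + (0.43)² + (0.18)² + (4.59)² + (1.66)² + (1.66)² + (1.28)² = 35.4575.
Posterior: Inv-Gamma(5.9 + 7/2, 10.7 + 35.4575/2) = Inv-Gamma(9.40, 28.42875).
E[σ²|data] = β/(α−1) = 28.42875/8.40 = 3.3844.

3.3844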